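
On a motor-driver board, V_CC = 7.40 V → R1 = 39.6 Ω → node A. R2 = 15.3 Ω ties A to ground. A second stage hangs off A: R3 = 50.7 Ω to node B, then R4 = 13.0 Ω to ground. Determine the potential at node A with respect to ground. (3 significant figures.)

V_A ≈ 1.76 V

Node A sees R2 in parallel with the series input of stage 2, R3 + R4 = 63.70 Ω.
Effective lower resistance at A: R2 ‖ 63.70 = 12.34 Ω.
V_A = 7.40 × 12.34/(39.6 + 12.34) = 1.758 V.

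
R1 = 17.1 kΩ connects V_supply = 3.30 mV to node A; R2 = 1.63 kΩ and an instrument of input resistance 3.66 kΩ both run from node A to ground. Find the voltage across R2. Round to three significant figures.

V_out ≈ 0.204 mV

First combine the lower leg with the load: R2 ‖ R_L = 1.128 kΩ.
Now apply the divider: V_out = 3.30 × 0.06187 = 0.2042 mV.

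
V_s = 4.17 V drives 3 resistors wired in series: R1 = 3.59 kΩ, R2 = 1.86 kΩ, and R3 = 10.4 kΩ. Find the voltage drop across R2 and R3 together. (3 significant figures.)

Series total: ΣR = 3.59 + 1.86 + 10.4 = 15.85 kΩ.
R_{R2..R3} = 1.86 + 10.4 = 12.26 kΩ.
By the voltage-divider rule, V = 4.17 × 12.26/15.85 = 3.226 V.

V ≈ 3.23 V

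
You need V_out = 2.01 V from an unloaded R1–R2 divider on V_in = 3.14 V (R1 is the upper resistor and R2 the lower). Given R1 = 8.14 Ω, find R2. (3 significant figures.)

R2 ≈ 14.5 Ω

Required fraction k = V_out/V_in = 0.6401.
R2 = R1 · 0.6401/(1 − 0.6401) = 14.48 Ω.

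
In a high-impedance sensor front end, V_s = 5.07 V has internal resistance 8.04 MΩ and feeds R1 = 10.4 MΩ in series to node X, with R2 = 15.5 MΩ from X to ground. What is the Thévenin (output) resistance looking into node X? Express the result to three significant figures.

R_th ≈ 8.42 MΩ

R1' = 8.04 + 10.4 = 18.44 MΩ (source resistance + R1).
Looking into X with the source shorted: R_th = R1'·R2/(R1'+R2) = 18.44 × 15.5/33.94 = 8.421 MΩ.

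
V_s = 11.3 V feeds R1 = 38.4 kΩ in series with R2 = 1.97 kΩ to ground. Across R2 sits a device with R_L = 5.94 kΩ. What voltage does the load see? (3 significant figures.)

The load sits in parallel with R2, giving an effective lower resistance R2' = R2·R_L/(R2+R_L) = 1.479 kΩ.
Now apply the divider: V_out = 11.3 × 0.03710 = 0.4192 V.

V_out ≈ 0.419 V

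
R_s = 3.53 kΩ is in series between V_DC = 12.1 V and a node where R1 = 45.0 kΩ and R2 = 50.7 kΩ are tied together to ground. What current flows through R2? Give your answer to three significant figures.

Combine the parallel branches: R_p = (1/45.0 + 1/50.7)⁻¹ = 23.84 kΩ.
V_A by voltage divider: V_A = 12.1 × 23.84/(3.53 + 23.84) = 10.54 V.
Branch current I = V_A/R2 = 10.54/50.7 = 0.2079 mA.

I ≈ 0.208 mA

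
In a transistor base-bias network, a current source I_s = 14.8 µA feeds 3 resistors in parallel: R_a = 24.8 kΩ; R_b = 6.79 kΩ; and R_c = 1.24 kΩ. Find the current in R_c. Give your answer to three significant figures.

Conductances: ΣG = 1/24.8 + 1/6.79 + 1/1.24 = 0.9940 (1/kΩ).
By the current-divider rule, I = I_s · G_k/ΣG = 14.8 × 0.8113 = 12.01 µA.

I ≈ 12.0 µA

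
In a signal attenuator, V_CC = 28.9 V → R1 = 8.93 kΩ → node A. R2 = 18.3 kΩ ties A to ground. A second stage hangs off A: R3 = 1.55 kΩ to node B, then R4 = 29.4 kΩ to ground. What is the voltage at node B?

V_B ≈ 15.5 V

Looking into the second stage from A: R3 + R4 = 30.95 kΩ appears in parallel with R2.
Effective lower resistance at A: R2 ‖ 30.95 = 11.50 kΩ.
V_A = 28.9 × 11.50/(8.93 + 11.50) = 16.27 V.
Then the unloaded second divider: V_B = V_A × R4/(R3+R4) = 16.27 × 0.9499 = 15.45 V.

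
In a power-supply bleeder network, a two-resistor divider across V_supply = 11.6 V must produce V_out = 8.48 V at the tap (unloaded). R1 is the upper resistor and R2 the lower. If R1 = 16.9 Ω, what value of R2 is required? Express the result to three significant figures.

Required fraction k = V_out/V_supply = 0.7310.
So R2 = R1 · V_out/(V_supply − V_out) = 16.9 × 8.48/(11.6 − 8.48) = 16.9 × 2.718 = 45.93 Ω.

R2 ≈ 45.9 Ω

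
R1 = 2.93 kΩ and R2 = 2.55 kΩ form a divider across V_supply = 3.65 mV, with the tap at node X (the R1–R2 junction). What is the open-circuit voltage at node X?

V_th is the unloaded tap voltage: V_supply · R2/(R1+R2) = 3.65 × 0.4653 = 1.698 mV.

V_th ≈ 1.70 mV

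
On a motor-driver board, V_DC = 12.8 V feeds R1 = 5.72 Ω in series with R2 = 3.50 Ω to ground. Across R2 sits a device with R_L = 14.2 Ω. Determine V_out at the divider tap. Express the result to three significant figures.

V_out ≈ 4.21 V

The load sits in parallel with R2, giving an effective lower resistance R2' = R2·R_L/(R2+R_L) = 2.808 Ω.
Now apply the divider: V_out = 12.8 × 0.3293 = 4.215 V.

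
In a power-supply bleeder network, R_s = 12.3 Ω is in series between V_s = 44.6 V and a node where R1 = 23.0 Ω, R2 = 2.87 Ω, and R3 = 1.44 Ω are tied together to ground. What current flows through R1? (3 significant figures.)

I ≈ 0.135 A

Equivalent of the parallel group: R_p = 0.9205 Ω.
V_A by voltage divider: V_A = 44.6 × 0.9205/(12.3 + 0.9205) = 3.105 V.
Branch current I = V_A/R1 = 3.105/23.0 = 0.1350 A.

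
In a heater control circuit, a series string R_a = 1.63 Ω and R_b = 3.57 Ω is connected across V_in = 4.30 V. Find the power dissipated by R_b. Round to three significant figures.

ΣR = 5.200 Ω → I = 4.30/5.200 = 0.8269 A.
V(R_b) = I·R = 2.952 V; P = V·I = 2.952 × 0.8269 = 2.441 W.

P ≈ 2.44 W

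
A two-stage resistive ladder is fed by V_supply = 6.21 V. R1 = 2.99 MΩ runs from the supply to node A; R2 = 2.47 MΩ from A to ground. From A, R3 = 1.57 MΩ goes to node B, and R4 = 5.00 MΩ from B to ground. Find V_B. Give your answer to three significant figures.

V_B ≈ 1.77 V

Looking into the second stage from A: R3 + R4 = 6.570 MΩ appears in parallel with R2.
Effective lower resistance at A: R2 ‖ 6.570 = 1.795 MΩ.
First divider: V_A = V_supply · 1.795/(2.99 + 1.795) = 2.330 V.
Then the unloaded second divider: V_B = V_A × R4/(R3+R4) = 2.330 × 0.7610 = 1.773 V.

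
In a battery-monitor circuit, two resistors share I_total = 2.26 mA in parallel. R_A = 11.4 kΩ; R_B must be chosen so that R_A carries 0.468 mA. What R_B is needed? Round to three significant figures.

The fraction through R_A equals R_B/(R_A+R_B).
With f = 0.2071, R_B = R_A · f/(1−f) = 11.4 × 0.2612 = 2.977 kΩ.

R_B ≈ 2.98 kΩ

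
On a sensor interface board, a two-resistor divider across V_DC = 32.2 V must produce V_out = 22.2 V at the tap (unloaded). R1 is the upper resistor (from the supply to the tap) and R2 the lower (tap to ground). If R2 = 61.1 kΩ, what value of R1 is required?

The divider ratio is R2/(R1+R2) = 22.2/32.2 = 0.6894.
R1 = R2·(1/k − 1) = 61.1 × 0.4505 = 27.52 kΩ.

R1 ≈ 27.5 kΩ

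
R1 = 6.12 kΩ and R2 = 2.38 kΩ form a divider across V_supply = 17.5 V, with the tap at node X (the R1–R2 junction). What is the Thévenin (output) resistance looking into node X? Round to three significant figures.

Zeroing V_supply shorts the top of R1 to ground, so R_th = R1 ‖ R2 = 1.714 kΩ.

R_th ≈ 1.71 kΩ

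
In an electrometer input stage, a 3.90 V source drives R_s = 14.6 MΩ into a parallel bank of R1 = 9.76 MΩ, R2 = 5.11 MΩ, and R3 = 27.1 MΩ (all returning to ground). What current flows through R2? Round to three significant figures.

Combine the parallel branches: R_p = (1/9.76 + 1/5.11 + 1/27.1)⁻¹ = 2.985 MΩ.
V_A by voltage divider: V_A = 3.90 × 2.985/(14.6 + 2.985) = 0.6619 V.
I(R2) = V_A / R2 = 0.6619/5.11 = 0.1295 µA.

I ≈ 0.130 µA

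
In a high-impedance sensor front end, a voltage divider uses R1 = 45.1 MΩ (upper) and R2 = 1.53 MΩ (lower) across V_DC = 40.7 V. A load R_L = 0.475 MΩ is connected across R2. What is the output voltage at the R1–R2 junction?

V_out ≈ 0.324 V

R2 ‖ R_L = (1.53 × 0.475)/(1.53 + 0.475) = 0.3625 MΩ.
Then V_out = V_DC · R2'/(R1 + R2') = 40.7 × 0.3625/45.46 = 0.3245 V.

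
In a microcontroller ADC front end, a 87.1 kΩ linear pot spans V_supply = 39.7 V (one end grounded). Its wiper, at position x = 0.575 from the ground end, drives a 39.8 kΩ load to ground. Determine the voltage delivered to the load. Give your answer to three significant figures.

V_out ≈ 14.9 V

Split the track: R_lower = x·R_p = 50.08 kΩ, R_upper = (1−x)·R_p = 37.02 kΩ.
Lower segment in parallel with the load: 50.08 ‖ 39.8 = 22.18 kΩ.
Then V_out = V_supply · 22.18/(37.02 + 22.18) = 14.87 V.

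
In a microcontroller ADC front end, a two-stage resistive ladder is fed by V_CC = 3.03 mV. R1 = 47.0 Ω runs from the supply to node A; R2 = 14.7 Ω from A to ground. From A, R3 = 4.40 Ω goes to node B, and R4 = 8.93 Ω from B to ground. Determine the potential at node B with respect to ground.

V_B ≈ 0.263 mV

The second stage (R3 + R4 = 13.33 Ω) loads node A in parallel with R2.
Effective lower resistance at A: R2 ‖ 13.33 = 6.991 Ω.
So V_A = 3.03 × 0.1295 = 0.3923 mV.
V_B = V_A × 0.6699 = 0.2628 mV.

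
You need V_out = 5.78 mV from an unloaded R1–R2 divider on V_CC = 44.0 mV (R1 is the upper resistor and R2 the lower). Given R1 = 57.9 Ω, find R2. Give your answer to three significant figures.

V_out/V_CC = R2/(R1+R2) = 0.1314.
R2 = R1 · 0.1314/(1 − 0.1314) = 8.756 Ω.

R2 ≈ 8.76 Ω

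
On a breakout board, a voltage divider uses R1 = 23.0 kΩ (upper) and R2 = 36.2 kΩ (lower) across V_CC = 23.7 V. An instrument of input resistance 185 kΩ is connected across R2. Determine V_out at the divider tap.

R2 ‖ R_L = (36.2 × 185)/(36.2 + 185) = 30.28 kΩ.
Voltage divider with the loaded lower leg: V_out = 23.7 × 30.28/(23.0 + 30.28) = 23.7 × 0.5683 = 13.47 V.

V_out ≈ 13.5 V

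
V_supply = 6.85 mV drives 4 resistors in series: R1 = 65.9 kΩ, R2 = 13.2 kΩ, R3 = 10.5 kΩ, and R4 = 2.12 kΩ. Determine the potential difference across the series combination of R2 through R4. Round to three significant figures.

Total series resistance ΣR = 65.9 + 13.2 + 10.5 + 2.12 = 91.72 kΩ.
R_{R2..R4} = 13.2 + 10.5 + 2.12 = 25.82 kΩ.
By the voltage-divider rule, V = 6.85 × 25.82/91.72 = 1.928 mV.

V ≈ 1.93 mV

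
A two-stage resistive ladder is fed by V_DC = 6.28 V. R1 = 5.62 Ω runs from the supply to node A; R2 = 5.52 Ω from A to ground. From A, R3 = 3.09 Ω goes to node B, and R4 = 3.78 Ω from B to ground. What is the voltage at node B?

The second stage (R3 + R4 = 6.870 Ω) loads node A in parallel with R2.
Effective lower resistance at A: R2 ‖ 6.870 = 3.061 Ω.
So V_A = 6.28 × 0.3526 = 2.214 V.
V_B = V_A × 0.5502 = 1.218 V.

V_B ≈ 1.22 V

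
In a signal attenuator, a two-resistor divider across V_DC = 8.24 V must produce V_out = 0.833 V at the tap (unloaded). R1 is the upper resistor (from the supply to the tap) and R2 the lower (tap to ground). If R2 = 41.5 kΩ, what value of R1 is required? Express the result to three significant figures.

The divider ratio is R2/(R1+R2) = 0.833/8.24 = 0.1011.
Rearranging, R1 = R2·(1−k)/k = 41.5 × 8.892 = 369.0 kΩ.

R1 ≈ 369 kΩ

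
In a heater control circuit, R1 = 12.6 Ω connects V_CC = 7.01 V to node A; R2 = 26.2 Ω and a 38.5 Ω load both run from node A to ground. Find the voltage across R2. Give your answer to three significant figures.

V_out ≈ 3.88 V

First combine the lower leg with the load: R2 ‖ R_L = 15.59 Ω.
Voltage divider with the loaded lower leg: V_out = 7.01 × 15.59/(12.6 + 15.59) = 7.01 × 0.5530 = 3.877 V.
(Unloaded it would be 4.73 V; the load pulls it down.)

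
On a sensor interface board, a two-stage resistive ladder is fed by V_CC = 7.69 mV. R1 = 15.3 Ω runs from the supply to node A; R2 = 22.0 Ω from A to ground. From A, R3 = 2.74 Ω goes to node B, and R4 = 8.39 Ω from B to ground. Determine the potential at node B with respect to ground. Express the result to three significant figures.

V_B ≈ 1.89 mV

Looking into the second stage from A: R3 + R4 = 11.13 Ω appears in parallel with R2.
Effective lower resistance at A: R2 ‖ 11.13 = 7.391 Ω.
First divider: V_A = V_CC · 7.391/(15.3 + 7.391) = 2.505 mV.
Then the unloaded second divider: V_B = V_A × R4/(R3+R4) = 2.505 × 0.7538 = 1.888 mV.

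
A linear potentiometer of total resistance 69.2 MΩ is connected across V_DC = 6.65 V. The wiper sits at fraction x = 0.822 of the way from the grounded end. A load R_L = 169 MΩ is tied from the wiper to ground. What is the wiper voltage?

Split the track: R_lower = x·R_p = 56.88 MΩ, R_upper = (1−x)·R_p = 12.32 MΩ.
(x·R_p) ‖ R_L = 42.56 MΩ.
Loaded-divider output: V_out = 6.65 × 0.7755 = 5.157 V.

V_out ≈ 5.16 V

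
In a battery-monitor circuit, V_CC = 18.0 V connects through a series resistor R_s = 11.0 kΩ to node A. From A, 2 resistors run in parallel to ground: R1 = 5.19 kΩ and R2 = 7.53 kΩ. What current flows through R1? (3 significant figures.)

I ≈ 0.757 mA

Equivalent of the parallel group: R_p = 3.072 kΩ.
V_A = 18.0 × 3.072/14.07 = 3.930 V.
Branch current I = V_A/R1 = 3.930/5.19 = 0.7572 mA.
(Equivalently: I_total = 1.279 mA, then current-divider fraction G_k/ΣG = 0.5920.)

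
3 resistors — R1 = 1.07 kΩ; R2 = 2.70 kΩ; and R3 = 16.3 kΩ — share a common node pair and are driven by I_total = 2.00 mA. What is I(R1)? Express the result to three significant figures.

I ≈ 1.37 mA

ΣG = 1/1.07 + 1/2.70 + 1/16.3 = 1.366.
By the current-divider rule, I = I_total · G_k/ΣG = 2.00 × 0.6840 = 1.368 mA.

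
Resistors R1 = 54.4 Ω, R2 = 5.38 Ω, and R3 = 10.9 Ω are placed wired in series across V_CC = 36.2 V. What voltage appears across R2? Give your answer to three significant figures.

Series total: ΣR = 54.4 + 5.38 + 10.9 = 70.68 Ω.
V = V_CC · R/ΣR = 36.2 × 0.07612 = 2.755 V.

V ≈ 2.76 V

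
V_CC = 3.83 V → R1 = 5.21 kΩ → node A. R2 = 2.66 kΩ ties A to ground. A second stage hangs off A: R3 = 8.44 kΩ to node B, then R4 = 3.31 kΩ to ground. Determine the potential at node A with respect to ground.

Node A sees R2 in parallel with the series input of stage 2, R3 + R4 = 11.75 kΩ.
R2 ‖ (R3+R4) = 2.169 kΩ.
V_A = 3.83 × 2.169/(5.21 + 2.169) = 1.126 V.

V_A ≈ 1.13 V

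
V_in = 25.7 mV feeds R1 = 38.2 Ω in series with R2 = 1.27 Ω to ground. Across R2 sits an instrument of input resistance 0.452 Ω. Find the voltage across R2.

V_out ≈ 0.222 mV

The load sits in parallel with R2, giving an effective lower resistance R2' = R2·R_L/(R2+R_L) = 0.3334 Ω.
Now apply the divider: V_out = 25.7 × 0.008651 = 0.2223 mV.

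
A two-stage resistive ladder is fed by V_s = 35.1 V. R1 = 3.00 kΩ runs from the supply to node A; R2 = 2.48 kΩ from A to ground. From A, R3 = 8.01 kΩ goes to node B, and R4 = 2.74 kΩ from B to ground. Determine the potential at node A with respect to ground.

V_A ≈ 14.1 V

Node A sees R2 in parallel with the series input of stage 2, R3 + R4 = 10.75 kΩ.
Effective lower resistance at A: R2 ‖ 10.75 = 2.015 kΩ.
V_A = 35.1 × 2.015/(3.00 + 2.015) = 14.10 V.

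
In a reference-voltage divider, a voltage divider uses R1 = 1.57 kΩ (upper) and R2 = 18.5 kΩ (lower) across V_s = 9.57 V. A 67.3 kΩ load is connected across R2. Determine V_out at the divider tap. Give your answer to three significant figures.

V_out ≈ 8.64 V

The load sits in parallel with R2, giving an effective lower resistance R2' = R2·R_L/(R2+R_L) = 14.51 kΩ.
Now apply the divider: V_out = 9.57 × 0.9024 = 8.636 V.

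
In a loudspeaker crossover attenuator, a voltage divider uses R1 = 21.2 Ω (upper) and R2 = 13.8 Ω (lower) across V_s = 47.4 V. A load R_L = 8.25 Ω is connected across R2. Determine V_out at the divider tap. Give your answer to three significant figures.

R2 ‖ R_L = (13.8 × 8.25)/(13.8 + 8.25) = 5.163 Ω.
Voltage divider with the loaded lower leg: V_out = 47.4 × 5.163/(21.2 + 5.163) = 47.4 × 0.1959 = 9.283 V.
(Unloaded it would be 18.7 V; the load pulls it down.)

V_out ≈ 9.28 V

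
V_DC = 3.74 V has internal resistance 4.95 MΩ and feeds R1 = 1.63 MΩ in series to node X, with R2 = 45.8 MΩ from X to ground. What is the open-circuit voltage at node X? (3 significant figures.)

V_th ≈ 3.27 V

R1' = 4.95 + 1.63 = 6.580 MΩ (source resistance + R1).
With X open, the divider is unloaded: V_th = 3.74 × 45.8/52.38 = 3.270 V.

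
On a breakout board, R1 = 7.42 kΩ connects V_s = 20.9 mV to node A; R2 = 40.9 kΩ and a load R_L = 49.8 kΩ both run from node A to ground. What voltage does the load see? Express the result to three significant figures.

The load sits in parallel with R2, giving an effective lower resistance R2' = R2·R_L/(R2+R_L) = 22.46 kΩ.
Now apply the divider: V_out = 20.9 × 0.7516 = 15.71 mV.
(Unloaded it would be 17.7 mV; the load pulls it down.)

V_out ≈ 15.7 mV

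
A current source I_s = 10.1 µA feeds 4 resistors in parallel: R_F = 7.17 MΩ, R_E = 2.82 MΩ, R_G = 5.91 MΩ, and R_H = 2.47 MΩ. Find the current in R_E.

I ≈ 3.35 µA

Conductances: ΣG = 1/7.17 + 1/2.82 + 1/5.91 + 1/2.47 = 1.068 (1/MΩ).
R_E takes the fraction G_k/ΣG = 0.3546/1.068 = 0.3320, so I = 10.1 × 0.3320 = 3.353 µA.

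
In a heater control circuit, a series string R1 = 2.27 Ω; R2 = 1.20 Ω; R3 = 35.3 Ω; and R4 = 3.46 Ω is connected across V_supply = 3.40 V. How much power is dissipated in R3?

Series current I = V_supply/ΣR = 3.40/42.23 = 0.08051 A.
V(R3) = I·R = 2.842 V; P = V·I = 2.842 × 0.08051 = 0.2288 W.

P ≈ 0.229 W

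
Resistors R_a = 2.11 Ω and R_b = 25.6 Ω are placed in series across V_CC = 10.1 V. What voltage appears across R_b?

ΣR = 2.11 + 25.6 = 27.71 Ω.
By the voltage-divider rule, V = 10.1 × 25.60/27.71 = 9.331 V.

V ≈ 9.33 V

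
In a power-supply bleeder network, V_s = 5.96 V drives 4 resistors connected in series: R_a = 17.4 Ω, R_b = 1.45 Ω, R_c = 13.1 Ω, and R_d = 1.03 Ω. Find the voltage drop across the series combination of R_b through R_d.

V ≈ 2.82 V

ΣR = 17.4 + 1.45 + 13.1 + 1.03 = 32.98 Ω.
R_{R_b..R_d} = 1.45 + 13.1 + 1.03 = 15.58 Ω.
V = V_s · R/ΣR = 5.96 × 0.4724 = 2.816 V.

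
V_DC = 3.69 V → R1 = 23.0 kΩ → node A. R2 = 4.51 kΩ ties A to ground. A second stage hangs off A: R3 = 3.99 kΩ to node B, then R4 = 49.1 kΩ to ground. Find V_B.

V_B ≈ 0.522 V

Node A sees R2 in parallel with the series input of stage 2, R3 + R4 = 53.09 kΩ.
R2 ‖ (R3+R4) = 4.157 kΩ.
V_A = 3.69 × 4.157/(23.0 + 4.157) = 0.5648 V.
Stage 2 is unloaded, so V_B = V_A · R4/(R3+R4) = 0.5648 × 49.1/53.09 = 0.5224 V.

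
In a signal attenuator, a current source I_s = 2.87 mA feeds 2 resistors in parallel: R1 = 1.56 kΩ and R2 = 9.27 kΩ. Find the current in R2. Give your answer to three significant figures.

For two parallel branches, I_k = I_s · (other R)/(sum of R).
So I = 2.87 × 1.56/10.83 = 0.4134 mA.

I ≈ 0.413 mA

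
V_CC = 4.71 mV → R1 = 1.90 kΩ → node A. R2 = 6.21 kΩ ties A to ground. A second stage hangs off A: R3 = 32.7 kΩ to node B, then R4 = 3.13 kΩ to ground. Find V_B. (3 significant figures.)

Node A sees R2 in parallel with the series input of stage 2, R3 + R4 = 35.83 kΩ.
R2 ‖ (R3+R4) = 5.293 kΩ.
V_A = 4.71 × 5.293/(1.90 + 5.293) = 3.466 mV.
Then the unloaded second divider: V_B = V_A × R4/(R3+R4) = 3.466 × 0.08736 = 0.3028 mV.

V_B ≈ 0.303 mV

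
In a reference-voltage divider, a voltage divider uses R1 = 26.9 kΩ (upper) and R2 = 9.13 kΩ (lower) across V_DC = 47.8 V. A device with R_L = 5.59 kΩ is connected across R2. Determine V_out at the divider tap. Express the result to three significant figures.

First combine the lower leg with the load: R2 ‖ R_L = 3.467 kΩ.
Then V_out = V_DC · R2'/(R1 + R2') = 47.8 × 3.467/30.37 = 5.458 V.
(Unloaded it would be 12.1 V; the load pulls it down.)

V_out ≈ 5.46 V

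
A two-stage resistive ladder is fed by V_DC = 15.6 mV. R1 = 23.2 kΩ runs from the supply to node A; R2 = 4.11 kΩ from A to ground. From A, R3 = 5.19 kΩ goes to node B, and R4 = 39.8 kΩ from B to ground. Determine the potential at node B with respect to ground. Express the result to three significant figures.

Looking into the second stage from A: R3 + R4 = 44.99 kΩ appears in parallel with R2.
R2 ‖ (R3+R4) = 3.766 kΩ.
V_A = 15.6 × 3.766/(23.2 + 3.766) = 2.179 mV.
Then the unloaded second divider: V_B = V_A × R4/(R3+R4) = 2.179 × 0.8846 = 1.927 mV.

V_B ≈ 1.93 mV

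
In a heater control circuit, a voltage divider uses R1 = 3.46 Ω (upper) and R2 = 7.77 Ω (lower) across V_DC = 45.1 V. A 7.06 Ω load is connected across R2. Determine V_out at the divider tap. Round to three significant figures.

V_out ≈ 23.3 V

R2 ‖ R_L = (7.77 × 7.06)/(7.77 + 7.06) = 3.699 Ω.
Voltage divider with the loaded lower leg: V_out = 45.1 × 3.699/(3.46 + 3.699) = 45.1 × 0.5167 = 23.30 V.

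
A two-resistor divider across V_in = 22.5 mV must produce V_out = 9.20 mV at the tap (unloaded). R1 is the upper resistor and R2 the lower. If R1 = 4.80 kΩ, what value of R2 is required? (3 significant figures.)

R2 ≈ 3.32 kΩ

Required fraction k = V_out/V_in = 0.4089.
R2 = R1 · 0.4089/(1 − 0.4089) = 3.320 kΩ.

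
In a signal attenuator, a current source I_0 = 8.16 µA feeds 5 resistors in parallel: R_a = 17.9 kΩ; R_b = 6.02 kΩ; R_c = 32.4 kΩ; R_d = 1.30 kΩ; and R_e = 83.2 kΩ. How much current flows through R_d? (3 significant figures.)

I ≈ 6.07 µA

Conductances: ΣG = 1/17.9 + 1/6.02 + 1/32.4 + 1/1.30 + 1/83.2 = 1.034 (1/kΩ).
R_d takes the fraction G_k/ΣG = 0.7692/1.034 = 0.7439, so I = 8.16 × 0.7439 = 6.070 µA.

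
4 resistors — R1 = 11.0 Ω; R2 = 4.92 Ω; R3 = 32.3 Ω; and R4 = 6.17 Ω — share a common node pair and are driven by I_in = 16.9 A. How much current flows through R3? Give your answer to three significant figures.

ΣG = 1/11.0 + 1/4.92 + 1/32.3 + 1/6.17 = 0.4872.
R3 takes the fraction G_k/ΣG = 0.03096/0.4872 = 0.06355, so I = 16.9 × 0.06355 = 1.074 A.

I ≈ 1.07 A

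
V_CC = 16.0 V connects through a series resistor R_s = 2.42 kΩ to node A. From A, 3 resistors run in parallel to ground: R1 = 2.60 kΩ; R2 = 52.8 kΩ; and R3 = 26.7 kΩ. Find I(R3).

Parallel bank: R_p = 1/(1/2.60 + 1/52.8 + 1/26.7) = 2.268 kΩ.
Node voltage V_A = V_CC · R_p/(R_s + R_p) = 16.0 × 0.4837 = 7.740 V.
I(R3) = V_A / R3 = 7.740/26.7 = 0.2899 mA.
(Equivalently: I_total = 3.413 mA, then current-divider fraction G_k/ΣG = 0.08493.)

I ≈ 0.290 mA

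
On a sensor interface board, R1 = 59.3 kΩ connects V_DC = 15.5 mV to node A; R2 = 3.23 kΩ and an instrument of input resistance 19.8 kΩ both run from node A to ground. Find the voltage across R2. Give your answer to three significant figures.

V_out ≈ 0.693 mV

R2 ‖ R_L = (3.23 × 19.8)/(3.23 + 19.8) = 2.777 kΩ.
Then V_out = V_DC · R2'/(R1 + R2') = 15.5 × 2.777/62.08 = 0.6934 mV.
(Unloaded it would be 0.801 mV; the load pulls it down.)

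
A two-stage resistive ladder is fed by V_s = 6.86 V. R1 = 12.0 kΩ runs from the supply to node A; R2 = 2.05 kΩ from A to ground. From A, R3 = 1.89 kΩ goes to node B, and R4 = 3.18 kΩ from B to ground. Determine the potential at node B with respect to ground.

The second stage (R3 + R4 = 5.070 kΩ) loads node A in parallel with R2.
Effective lower resistance at A: R2 ‖ 5.070 = 1.460 kΩ.
V_A = 6.86 × 1.460/(12.0 + 1.460) = 0.7440 V.
Stage 2 is unloaded, so V_B = V_A · R4/(R3+R4) = 0.7440 × 3.18/5.070 = 0.4666 V.

V_B ≈ 0.467 V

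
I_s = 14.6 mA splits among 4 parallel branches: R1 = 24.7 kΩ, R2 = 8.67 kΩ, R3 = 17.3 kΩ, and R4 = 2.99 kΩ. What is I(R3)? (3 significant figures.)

I ≈ 1.54 mA

ΣG = 1/24.7 + 1/8.67 + 1/17.3 + 1/2.99 = 0.5481.
Current divider: I(R3) = I_s · G_k/ΣG = 14.6 × (0.05780/0.5481) = 14.6 × 0.1055 = 1.540 mA.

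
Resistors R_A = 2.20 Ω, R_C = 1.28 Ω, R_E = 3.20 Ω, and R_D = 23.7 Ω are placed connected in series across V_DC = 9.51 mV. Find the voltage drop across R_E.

V ≈ 1.00 mV

ΣR = 2.20 + 1.28 + 3.20 + 23.7 = 30.38 Ω.
Voltage divider: V = V_DC · (3.200 / 30.38) = 9.51 × 0.1053 = 1.002 mV.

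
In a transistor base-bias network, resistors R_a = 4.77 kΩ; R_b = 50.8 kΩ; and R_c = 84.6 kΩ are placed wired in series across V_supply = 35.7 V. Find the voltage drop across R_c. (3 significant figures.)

Series total: ΣR = 4.77 + 50.8 + 84.6 = 140.2 kΩ.
V = V_supply · R/ΣR = 35.7 × 0.6036 = 21.55 V.

V ≈ 21.5 V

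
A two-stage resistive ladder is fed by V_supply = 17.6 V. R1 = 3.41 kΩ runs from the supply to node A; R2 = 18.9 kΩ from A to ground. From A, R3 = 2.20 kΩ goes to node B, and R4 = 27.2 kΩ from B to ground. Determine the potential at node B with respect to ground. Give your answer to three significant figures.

V_B ≈ 12.6 V

The second stage (R3 + R4 = 29.40 kΩ) loads node A in parallel with R2.
R2 ‖ (R3+R4) = 11.50 kΩ.
First divider: V_A = V_supply · 11.50/(3.41 + 11.50) = 13.58 V.
Then the unloaded second divider: V_B = V_A × R4/(R3+R4) = 13.58 × 0.9252 = 12.56 V.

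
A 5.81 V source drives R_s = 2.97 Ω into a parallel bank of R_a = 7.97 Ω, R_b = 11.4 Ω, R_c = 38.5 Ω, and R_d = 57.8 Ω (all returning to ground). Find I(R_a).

I ≈ 0.414 A

Parallel bank: R_p = 1/(1/7.97 + 1/11.4 + 1/38.5 + 1/57.8) = 3.899 Ω.
Node voltage V_A = V_DC · R_p/(R_s + R_p) = 5.81 × 0.5676 = 3.298 V.
I(R_a) = V_A / R_a = 3.298/7.97 = 0.4138 A.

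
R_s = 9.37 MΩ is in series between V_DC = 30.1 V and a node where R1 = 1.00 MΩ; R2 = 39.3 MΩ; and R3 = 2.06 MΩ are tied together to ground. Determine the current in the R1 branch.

Parallel bank: R_p = 1/(1/1.00 + 1/39.3 + 1/2.06) = 0.6619 MΩ.
V_A by voltage divider: V_A = 30.1 × 0.6619/(9.37 + 0.6619) = 1.986 V.
Branch current I = V_A/R1 = 1.986/1.00 = 1.986 µA.

I ≈ 1.99 µA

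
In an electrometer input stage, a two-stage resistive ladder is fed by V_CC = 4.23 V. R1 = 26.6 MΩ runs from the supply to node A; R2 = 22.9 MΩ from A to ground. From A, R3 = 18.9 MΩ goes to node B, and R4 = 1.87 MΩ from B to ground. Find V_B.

Looking into the second stage from A: R3 + R4 = 20.77 MΩ appears in parallel with R2.
R2 ‖ (R3+R4) = 10.89 MΩ.
So V_A = 4.23 × 0.2905 = 1.229 V.
Then the unloaded second divider: V_B = V_A × R4/(R3+R4) = 1.229 × 0.09003 = 0.1106 V.

V_B ≈ 0.111 V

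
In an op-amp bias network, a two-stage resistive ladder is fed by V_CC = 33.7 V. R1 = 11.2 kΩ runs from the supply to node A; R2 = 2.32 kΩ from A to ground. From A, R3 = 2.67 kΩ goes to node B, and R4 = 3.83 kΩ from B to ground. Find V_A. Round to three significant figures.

V_A ≈ 4.46 V

The second stage (R3 + R4 = 6.500 kΩ) loads node A in parallel with R2.
Effective lower resistance at A: R2 ‖ 6.500 = 1.710 kΩ.
So V_A = 33.7 × 0.1324 = 4.463 V.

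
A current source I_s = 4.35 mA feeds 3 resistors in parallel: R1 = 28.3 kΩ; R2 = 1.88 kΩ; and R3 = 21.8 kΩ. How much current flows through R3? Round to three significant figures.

I ≈ 0.325 mA

Conductances: ΣG = 1/28.3 + 1/1.88 + 1/21.8 = 0.6131 (1/kΩ).
Current divider: I(R3) = I_s · G_k/ΣG = 4.35 × (0.04587/0.6131) = 4.35 × 0.07482 = 0.3255 mA.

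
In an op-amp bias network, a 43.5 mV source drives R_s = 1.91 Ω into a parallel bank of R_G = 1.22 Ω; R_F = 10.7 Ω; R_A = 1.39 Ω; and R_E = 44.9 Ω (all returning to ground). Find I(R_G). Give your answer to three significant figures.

Equivalent of the parallel group: R_p = 0.6043 Ω.
V_A by voltage divider: V_A = 43.5 × 0.6043/(1.91 + 0.6043) = 10.45 mV.
I(R_G) = V_A / R_G = 10.45/1.22 = 8.570 mA.

I ≈ 8.57 mA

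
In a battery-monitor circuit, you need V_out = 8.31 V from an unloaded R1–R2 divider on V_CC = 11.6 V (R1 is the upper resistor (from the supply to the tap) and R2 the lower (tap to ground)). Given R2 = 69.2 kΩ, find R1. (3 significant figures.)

The divider ratio is R2/(R1+R2) = 8.31/11.6 = 0.7164.
R1 = R2·(1/k − 1) = 69.2 × 0.3959 = 27.40 kΩ.

R1 ≈ 27.4 kΩ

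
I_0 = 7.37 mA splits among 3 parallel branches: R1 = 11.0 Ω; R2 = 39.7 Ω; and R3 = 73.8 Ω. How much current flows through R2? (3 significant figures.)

Total conductance ΣG = 1/11.0 + 1/39.7 + 1/73.8 = 0.1296 (units of 1/Ω).
Current divider: I(R2) = I_0 · G_k/ΣG = 7.37 × (0.02519/0.1296) = 7.37 × 0.1943 = 1.432 mA.

I ≈ 1.43 mA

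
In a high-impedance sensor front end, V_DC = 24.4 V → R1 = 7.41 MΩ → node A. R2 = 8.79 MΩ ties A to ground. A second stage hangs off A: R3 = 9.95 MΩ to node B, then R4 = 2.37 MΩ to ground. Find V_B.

The second stage (R3 + R4 = 12.32 MΩ) loads node A in parallel with R2.
Effective lower resistance at A: R2 ‖ 12.32 = 5.130 MΩ.
V_A = 24.4 × 5.130/(7.41 + 5.130) = 9.982 V.
V_B = V_A × 0.1924 = 1.920 V.

V_B ≈ 1.92 V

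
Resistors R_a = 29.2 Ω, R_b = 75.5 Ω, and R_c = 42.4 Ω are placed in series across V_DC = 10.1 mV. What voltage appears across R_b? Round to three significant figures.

Series total: ΣR = 29.2 + 75.5 + 42.4 = 147.1 Ω.
By the voltage-divider rule, V = 10.1 × 75.50/147.1 = 5.184 mV.

V ≈ 5.18 mV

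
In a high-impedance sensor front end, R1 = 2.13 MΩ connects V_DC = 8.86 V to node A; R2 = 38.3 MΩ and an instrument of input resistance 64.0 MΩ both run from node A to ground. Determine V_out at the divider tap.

The load sits in parallel with R2, giving an effective lower resistance R2' = R2·R_L/(R2+R_L) = 23.96 MΩ.
Voltage divider with the loaded lower leg: V_out = 8.86 × 23.96/(2.13 + 23.96) = 8.86 × 0.9184 = 8.137 V.

V_out ≈ 8.14 V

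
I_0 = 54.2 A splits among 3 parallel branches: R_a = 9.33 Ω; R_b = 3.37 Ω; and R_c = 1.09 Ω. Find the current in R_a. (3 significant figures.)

I ≈ 4.40 A

ΣG = 1/9.33 + 1/3.37 + 1/1.09 = 1.321.
Current divider: I(R_a) = I_0 · G_k/ΣG = 54.2 × (0.1072/1.321) = 54.2 × 0.08111 = 4.396 A.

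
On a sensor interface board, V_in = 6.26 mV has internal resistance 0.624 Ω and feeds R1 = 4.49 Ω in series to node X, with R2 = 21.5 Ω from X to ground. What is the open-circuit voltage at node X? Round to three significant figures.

R1' = 0.624 + 4.49 = 5.114 Ω (source resistance + R1).
V_th is the unloaded tap voltage: V_in · R2/(R1'+R2) = 6.26 × 0.8078 = 5.057 mV.

V_th ≈ 5.06 mV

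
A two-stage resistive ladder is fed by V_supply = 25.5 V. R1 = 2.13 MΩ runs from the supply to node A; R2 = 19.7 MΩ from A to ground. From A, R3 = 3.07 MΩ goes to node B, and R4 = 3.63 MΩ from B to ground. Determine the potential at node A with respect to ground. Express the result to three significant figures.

The second stage (R3 + R4 = 6.700 MΩ) loads node A in parallel with R2.
Effective lower resistance at A: R2 ‖ 6.700 = 5.000 MΩ.
So V_A = 25.5 × 0.7012 = 17.88 V.

V_A ≈ 17.9 V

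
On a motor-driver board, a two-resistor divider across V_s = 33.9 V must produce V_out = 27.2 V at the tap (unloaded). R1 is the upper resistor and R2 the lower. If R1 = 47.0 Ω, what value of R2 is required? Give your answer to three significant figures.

V_out/V_s = R2/(R1+R2) = 0.8024.
So R2 = R1 · V_out/(V_s − V_out) = 47.0 × 27.2/(33.9 − 27.2) = 47.0 × 4.060 = 190.8 Ω.

R2 ≈ 191 Ω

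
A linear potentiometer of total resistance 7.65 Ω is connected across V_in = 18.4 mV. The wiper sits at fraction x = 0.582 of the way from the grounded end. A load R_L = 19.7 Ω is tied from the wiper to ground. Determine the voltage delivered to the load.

V_out ≈ 9.78 mV

The pot divides into 3.198 Ω above the wiper and 4.452 Ω below.
Lower segment in parallel with the load: 4.452 ‖ 19.7 = 3.632 Ω.
V_out = 18.4 × 3.632/(3.198 + 3.632) = 9.784 mV.
(Unloaded: V_out = x·V_in = 10.7 mV.)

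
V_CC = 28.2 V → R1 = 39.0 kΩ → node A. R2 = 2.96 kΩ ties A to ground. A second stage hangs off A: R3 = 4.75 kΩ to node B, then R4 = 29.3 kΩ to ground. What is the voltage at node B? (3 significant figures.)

The second stage (R3 + R4 = 34.05 kΩ) loads node A in parallel with R2.
Effective lower resistance at A: R2 ‖ 34.05 = 2.723 kΩ.
V_A = 28.2 × 2.723/(39.0 + 2.723) = 1.841 V.
V_B = V_A × 0.8605 = 1.584 V.

V_B ≈ 1.58 V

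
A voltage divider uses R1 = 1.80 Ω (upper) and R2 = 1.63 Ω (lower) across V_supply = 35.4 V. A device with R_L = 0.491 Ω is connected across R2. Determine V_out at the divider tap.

First combine the lower leg with the load: R2 ‖ R_L = 0.3773 Ω.
Voltage divider with the loaded lower leg: V_out = 35.4 × 0.3773/(1.80 + 0.3773) = 35.4 × 0.1733 = 6.135 V.

V_out ≈ 6.13 V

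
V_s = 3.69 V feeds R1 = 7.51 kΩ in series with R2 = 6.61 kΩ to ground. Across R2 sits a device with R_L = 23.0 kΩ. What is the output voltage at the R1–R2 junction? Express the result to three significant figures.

V_out ≈ 1.50 V

First combine the lower leg with the load: R2 ‖ R_L = 5.134 kΩ.
Then V_out = V_s · R2'/(R1 + R2') = 3.69 × 5.134/12.64 = 1.498 V.
(Unloaded it would be 1.73 V; the load pulls it down.)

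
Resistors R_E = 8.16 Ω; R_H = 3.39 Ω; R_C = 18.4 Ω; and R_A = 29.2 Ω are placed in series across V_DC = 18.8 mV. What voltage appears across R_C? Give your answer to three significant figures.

V ≈ 5.85 mV

Series total: ΣR = 8.16 + 3.39 + 18.4 + 29.2 = 59.15 Ω.
V = V_DC · R/ΣR = 18.8 × 0.3111 = 5.848 mV.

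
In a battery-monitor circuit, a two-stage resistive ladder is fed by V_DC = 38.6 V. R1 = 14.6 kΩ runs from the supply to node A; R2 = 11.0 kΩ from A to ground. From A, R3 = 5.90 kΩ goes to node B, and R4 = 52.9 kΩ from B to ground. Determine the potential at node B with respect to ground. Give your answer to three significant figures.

V_B ≈ 13.5 V

Looking into the second stage from A: R3 + R4 = 58.80 kΩ appears in parallel with R2.
Effective lower resistance at A: R2 ‖ 58.80 = 9.266 kΩ.
So V_A = 38.6 × 0.3883 = 14.99 V.
V_B = V_A × 0.8997 = 13.48 V.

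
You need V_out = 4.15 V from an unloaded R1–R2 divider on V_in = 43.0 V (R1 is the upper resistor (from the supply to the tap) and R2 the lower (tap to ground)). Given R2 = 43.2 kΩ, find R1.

R1 ≈ 404 kΩ

Required fraction k = V_out/V_in = 0.09651.
Rearranging, R1 = R2·(1−k)/k = 43.2 × 9.361 = 404.4 kΩ.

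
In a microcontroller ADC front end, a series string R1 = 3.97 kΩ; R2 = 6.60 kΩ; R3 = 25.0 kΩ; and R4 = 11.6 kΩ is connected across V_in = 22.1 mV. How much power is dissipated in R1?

P ≈ 0.871 nW

ΣR = 47.17 kΩ → I = 22.1/47.17 = 0.4685 µA.
P(R1) = I²·R1 = (0.4685)² × 3.97 = 0.8715 nW.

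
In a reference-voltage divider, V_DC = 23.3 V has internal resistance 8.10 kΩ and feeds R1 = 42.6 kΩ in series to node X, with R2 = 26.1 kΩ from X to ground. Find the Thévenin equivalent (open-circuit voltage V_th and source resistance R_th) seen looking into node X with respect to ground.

V_th ≈ 7.92 V, R_th ≈ 17.2 kΩ

R1' = 8.10 + 42.6 = 50.70 kΩ (source resistance + R1).
With X open, the divider is unloaded: V_th = 23.3 × 26.1/76.80 = 7.918 V.
Zeroing V_DC shorts the top of R1' to ground, so R_th = R1' ‖ R2 = 17.23 kΩ.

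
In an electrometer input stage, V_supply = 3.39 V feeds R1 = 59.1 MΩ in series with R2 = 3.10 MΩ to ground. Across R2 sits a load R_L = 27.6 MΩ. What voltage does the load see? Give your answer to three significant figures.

R2 ‖ R_L = (3.10 × 27.6)/(3.10 + 27.6) = 2.787 MΩ.
Now apply the divider: V_out = 3.39 × 0.04503 = 0.1527 V.

V_out ≈ 0.153 V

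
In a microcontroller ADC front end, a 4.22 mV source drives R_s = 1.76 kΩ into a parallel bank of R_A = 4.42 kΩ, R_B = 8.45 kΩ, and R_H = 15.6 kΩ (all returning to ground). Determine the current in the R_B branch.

Equivalent of the parallel group: R_p = 2.447 kΩ.
Node voltage V_A = V_s · R_p/(R_s + R_p) = 4.22 × 0.5816 = 2.454 mV.
I(R_B) = V_A / R_B = 2.454/8.45 = 0.2905 µA.

I ≈ 0.290 µA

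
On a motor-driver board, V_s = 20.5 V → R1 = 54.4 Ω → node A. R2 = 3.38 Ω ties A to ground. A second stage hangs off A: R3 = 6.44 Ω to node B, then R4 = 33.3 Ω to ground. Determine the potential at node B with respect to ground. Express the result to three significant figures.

Looking into the second stage from A: R3 + R4 = 39.74 Ω appears in parallel with R2.
Effective lower resistance at A: R2 ‖ 39.74 = 3.115 Ω.
V_A = 20.5 × 3.115/(54.4 + 3.115) = 1.110 V.
Stage 2 is unloaded, so V_B = V_A · R4/(R3+R4) = 1.110 × 33.3/39.74 = 0.9304 V.

V_B ≈ 0.930 V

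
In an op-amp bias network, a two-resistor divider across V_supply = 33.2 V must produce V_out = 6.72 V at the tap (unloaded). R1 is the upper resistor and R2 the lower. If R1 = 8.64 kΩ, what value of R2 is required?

Required fraction k = V_out/V_supply = 0.2024.
Rearranging, R2 = R1·k/(1−k) = 8.64 × 0.2538 = 2.193 kΩ.

R2 ≈ 2.19 kΩ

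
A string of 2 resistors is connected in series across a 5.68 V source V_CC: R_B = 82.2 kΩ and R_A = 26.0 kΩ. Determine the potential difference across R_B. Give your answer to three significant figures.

Series total: ΣR = 82.2 + 26.0 = 108.2 kΩ.
V = V_CC · R/ΣR = 5.68 × 0.7597 = 4.315 V.

V ≈ 4.32 V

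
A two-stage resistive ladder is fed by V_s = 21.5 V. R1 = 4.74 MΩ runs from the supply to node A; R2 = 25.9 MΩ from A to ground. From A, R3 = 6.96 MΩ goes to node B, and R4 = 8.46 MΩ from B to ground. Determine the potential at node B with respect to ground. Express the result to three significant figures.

Looking into the second stage from A: R3 + R4 = 15.42 MΩ appears in parallel with R2.
R2 ‖ (R3+R4) = 9.665 MΩ.
So V_A = 21.5 × 0.6710 = 14.43 V.
V_B = V_A × 0.5486 = 7.914 V.

V_B ≈ 7.91 V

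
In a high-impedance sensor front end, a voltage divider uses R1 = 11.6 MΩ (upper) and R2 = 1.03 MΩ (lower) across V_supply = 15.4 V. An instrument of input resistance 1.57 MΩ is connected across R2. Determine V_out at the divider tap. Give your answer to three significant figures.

First combine the lower leg with the load: R2 ‖ R_L = 0.6220 MΩ.
Then V_out = V_supply · R2'/(R1 + R2') = 15.4 × 0.6220/12.22 = 0.7837 V.

V_out ≈ 0.784 V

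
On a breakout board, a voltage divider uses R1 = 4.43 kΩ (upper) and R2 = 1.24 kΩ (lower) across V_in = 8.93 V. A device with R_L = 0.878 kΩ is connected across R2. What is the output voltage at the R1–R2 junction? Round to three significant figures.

The load sits in parallel with R2, giving an effective lower resistance R2' = R2·R_L/(R2+R_L) = 0.5140 kΩ.
Now apply the divider: V_out = 8.93 × 0.1040 = 0.9285 V.
(Unloaded it would be 1.95 V; the load pulls it down.)

V_out ≈ 0.928 V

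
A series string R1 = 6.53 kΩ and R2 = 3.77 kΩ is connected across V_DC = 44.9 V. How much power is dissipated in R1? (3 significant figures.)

The common current is I = 44.9/10.30 = 4.359 mA.
V(R1) = I·R = 28.47 V; P = V·I = 28.47 × 4.359 = 124.1 mW.

P ≈ 124 mW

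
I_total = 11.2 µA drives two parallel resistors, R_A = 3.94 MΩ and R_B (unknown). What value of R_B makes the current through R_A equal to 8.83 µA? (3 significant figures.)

The fraction through R_A equals R_B/(R_A+R_B).
With f = 0.7884, R_B = R_A · f/(1−f) = 3.94 × 3.726 = 14.68 MΩ.

R_B ≈ 14.7 MΩ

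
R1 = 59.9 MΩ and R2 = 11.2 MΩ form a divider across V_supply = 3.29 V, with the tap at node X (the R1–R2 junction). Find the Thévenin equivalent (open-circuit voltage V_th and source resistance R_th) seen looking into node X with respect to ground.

V_th is the unloaded tap voltage: V_supply · R2/(R1+R2) = 3.29 × 0.1575 = 0.5183 V.
Looking into X with the source shorted: R_th = R1·R2/(R1+R2) = 59.90 × 11.2/71.10 = 9.436 MΩ.

V_th ≈ 0.518 V, R_th ≈ 9.44 MΩ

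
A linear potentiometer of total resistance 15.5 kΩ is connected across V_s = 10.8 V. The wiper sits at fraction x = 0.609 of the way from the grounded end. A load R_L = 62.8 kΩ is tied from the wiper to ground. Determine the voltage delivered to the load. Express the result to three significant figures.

The pot divides into 6.061 kΩ above the wiper and 9.439 kΩ below.
Lower segment in parallel with the load: 9.439 ‖ 62.8 = 8.206 kΩ.
Then V_out = V_s · 8.206/(6.061 + 8.206) = 6.212 V.
(Unloaded: V_out = x·V_s = 6.58 V.)

V_out ≈ 6.21 V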